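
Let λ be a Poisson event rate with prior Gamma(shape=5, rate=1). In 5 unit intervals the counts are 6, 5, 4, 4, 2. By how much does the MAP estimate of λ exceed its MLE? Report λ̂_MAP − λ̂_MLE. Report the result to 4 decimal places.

MAP − MLE = -0.0333

Σxᵢ = 21. Posterior is Gamma(26, 6); MAP = (26−1)/6 = 25/6 ≈ 4.16667.
MLE = x̄ = 21/5 ≈ 4.20000.
Difference = 25/6 − 21/5 = -1/30 ≈ -0.0333.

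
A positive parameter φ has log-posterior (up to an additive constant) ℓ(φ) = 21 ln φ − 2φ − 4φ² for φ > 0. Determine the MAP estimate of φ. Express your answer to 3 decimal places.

φ̂_MAP = 1.500

ℓ'(φ) = 21/φ − 2 − 8φ. Setting this to zero and multiplying by φ: 8φ² + 2φ − 21 = 0.
φ = (−2 + √(2² + 4·8·21)) / (2·8) = (−2 + √676) / 16 = (−2 + 26)/16 = 3/2.
ℓ''(φ) = −21/φ² − 8 < 0, confirming a maximum.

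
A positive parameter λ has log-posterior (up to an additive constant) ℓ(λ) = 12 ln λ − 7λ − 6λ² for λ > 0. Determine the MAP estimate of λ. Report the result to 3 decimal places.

ℓ'(λ) = 12/λ − 7 − 12λ. Setting this to zero and multiplying by λ: 12λ² + 7λ − 12 = 0.
λ = (−7 + √(7² + 4·12·12)) / (2·12) = (−7 + √625) / 24 = (−7 + 25)/24 = 3/4.
ℓ''(λ) = −12/λ² − 12 < 0, confirming a maximum.

λ̂_MAP = 0.750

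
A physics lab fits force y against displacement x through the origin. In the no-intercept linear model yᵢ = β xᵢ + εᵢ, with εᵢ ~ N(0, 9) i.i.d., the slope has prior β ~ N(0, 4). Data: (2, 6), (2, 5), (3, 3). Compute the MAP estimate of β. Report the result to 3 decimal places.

log p(β | y) = −Σ(yᵢ − βxᵢ)²/(2·9) − β²/(2·4) + const.
Setting the derivative to zero: Σxᵢ(yᵢ − βxᵢ)/9 − β/4 = 0, so β = Σxᵢyᵢ / (Σxᵢ² + σ²/τ²).
Σxᵢyᵢ = 2·6 + 2·5 + 3·3 = 31; Σxᵢ² = 17; σ²/τ² = 2.25.
β̂_MAP = 31 / (17 + 2.25) = 31/19.25 ≈ 1.610.

β̂_MAP = 1.610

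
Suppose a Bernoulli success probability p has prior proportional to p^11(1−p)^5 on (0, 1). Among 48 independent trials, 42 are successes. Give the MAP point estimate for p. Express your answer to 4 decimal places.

The prior density ∝ p^11(1−p)^5 is the kernel of Beta(12, 6).
Data: 42 successes in 48 trials. The binomial likelihood contributes p^42(1−p)^6, so the posterior is Beta(12+42, 6+6) = Beta(54, 12).
For Beta(a, b) with a, b > 1 the mode is (a−1)/(a+b−2) = 53/64 ≈ 0.8281.

p̂_MAP = 0.8281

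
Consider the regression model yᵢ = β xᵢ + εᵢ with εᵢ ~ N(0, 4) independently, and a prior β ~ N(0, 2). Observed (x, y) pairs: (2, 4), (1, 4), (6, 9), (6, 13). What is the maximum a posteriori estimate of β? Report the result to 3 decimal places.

β̂_MAP = 1.823

log p(β | y) = −Σ(yᵢ − βxᵢ)²/(2·4) − β²/(2·2) + const.
Setting the derivative to zero: Σxᵢ(yᵢ − βxᵢ)/4 − β/2 = 0, so β = Σxᵢyᵢ / (Σxᵢ² + σ²/τ²).
Σxᵢyᵢ = 2·4 + 1·4 + 6·9 + 6·13 = 144; Σxᵢ² = 77; σ²/τ² = 2.
β̂_MAP = 144 / (77 + 2) = 144/79 ≈ 1.823.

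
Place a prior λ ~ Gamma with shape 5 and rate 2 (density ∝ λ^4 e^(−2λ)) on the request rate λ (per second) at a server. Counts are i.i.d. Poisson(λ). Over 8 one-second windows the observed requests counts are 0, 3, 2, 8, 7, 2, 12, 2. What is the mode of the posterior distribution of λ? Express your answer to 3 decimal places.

λ̂_MAP = 4.000

Σxᵢ = 0+3+2+8+7+2+12+2 = 36, with n = 8.
Posterior ∝ λ^4e^(−2λ) · λ^36e^(−8λ) = λ^40e^(−10λ), i.e. Gamma(shape=41, rate=10).
The mode of a Gamma(a, b) with a ≥ 1 (shape–rate) is (a−1)/b = 40/10 ≈ 4.000.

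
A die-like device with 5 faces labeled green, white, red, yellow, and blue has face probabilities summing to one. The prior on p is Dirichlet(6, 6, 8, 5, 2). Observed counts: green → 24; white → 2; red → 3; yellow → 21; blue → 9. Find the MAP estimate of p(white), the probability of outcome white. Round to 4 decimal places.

MAP estimate of p(white) = 0.0864

The posterior is Dirichlet(αᵢ + nᵢ) = Dirichlet(30, 8, 11, 26, 11).
For a Dirichlet(a₁,…,a_K) with all aᵢ > 1, the mode has j-th component (aⱼ − 1)/(Σaᵢ − K).
Here Σaᵢ = 86 and K = 5, so p(white) = (8 − 1)/(86 − 5) = 7/81 ≈ 0.0864.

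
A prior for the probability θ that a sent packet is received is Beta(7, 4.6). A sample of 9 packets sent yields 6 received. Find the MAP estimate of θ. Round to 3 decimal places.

Prior: Beta(7, 4.6).
Data: 6 successes in 9 trials. The binomial likelihood contributes θ^6(1−θ)^3, so the posterior is Beta(7+6, 4.6+3) = Beta(13, 7.6).
For Beta(a, b) with a, b > 1 the mode is (a−1)/(a+b−2) = 12/18.6 ≈ 0.645.

θ̂_MAP = 0.645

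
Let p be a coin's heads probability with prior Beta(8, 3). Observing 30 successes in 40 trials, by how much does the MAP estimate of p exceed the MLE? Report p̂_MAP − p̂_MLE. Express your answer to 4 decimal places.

Posterior is Beta(38, 13); MAP = (38−1)/(51−2) = 37/49 ≈ 0.75510.
MLE ignores the prior: p̂_MLE = k/n = 30/40 ≈ 0.75000.
Difference = 37/49 − 30/40 = 1/196 ≈ 0.0051.

MAP − MLE = 0.0051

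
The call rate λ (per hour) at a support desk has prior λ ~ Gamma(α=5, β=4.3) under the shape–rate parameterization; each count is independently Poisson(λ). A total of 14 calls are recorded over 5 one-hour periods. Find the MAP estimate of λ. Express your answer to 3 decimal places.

Σxᵢ = 14, n = 5.
Posterior ∝ λ^4e^(−4.3λ) · λ^14e^(−5λ) = λ^18e^(−9.3λ), i.e. Gamma(shape=19, rate=9.3).
The mode of a Gamma(a, b) with a ≥ 1 (shape–rate) is (a−1)/b = 18/9.3 ≈ 1.935.

λ̂_MAP = 1.935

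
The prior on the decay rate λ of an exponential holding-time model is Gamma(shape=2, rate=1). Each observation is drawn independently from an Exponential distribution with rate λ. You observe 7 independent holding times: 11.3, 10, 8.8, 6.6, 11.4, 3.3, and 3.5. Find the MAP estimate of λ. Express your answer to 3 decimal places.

The Exponential(rate=λ) likelihood is ∝ λ^n e^(−λΣtᵢ). Here n = 7 and Σtᵢ = 11.3 + 10 + 8.8 + 6.6 + 11.4 + 3.3 + 3.5 = 54.9.
Posterior ∝ λe^(−1λ) · λ^7e^(−54.9λ) = λ^8e^(−55.9λ), i.e. Gamma(9, 55.9).
Mode = (a−1)/b = 8/55.9 ≈ 0.143.

λ̂_MAP = 0.143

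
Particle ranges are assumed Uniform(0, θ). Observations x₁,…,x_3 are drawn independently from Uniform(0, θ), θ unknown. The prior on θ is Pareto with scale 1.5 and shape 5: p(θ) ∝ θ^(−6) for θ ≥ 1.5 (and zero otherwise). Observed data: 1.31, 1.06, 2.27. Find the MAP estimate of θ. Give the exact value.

θ̂_MAP = 2.27

The Uniform(0, θ) likelihood is θ^(−n) for θ ≥ max(xᵢ), zero otherwise. Here max(xᵢ) = 2.27.
Posterior ∝ θ^(−6) · θ^(−3) = θ^(−9) on θ ≥ max(1.5, 2.27) = 2.27.
This density is strictly decreasing in θ, so the posterior mode lies at the lower boundary of the support.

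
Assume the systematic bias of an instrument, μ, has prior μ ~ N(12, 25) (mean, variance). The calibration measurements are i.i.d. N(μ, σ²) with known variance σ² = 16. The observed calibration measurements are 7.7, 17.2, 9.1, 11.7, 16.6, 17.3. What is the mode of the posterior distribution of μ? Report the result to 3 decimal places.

μ̂_MAP = 13.145

n = 6; x̄ = (7.7 + 17.2 + 9.1 + 11.7 + 16.6 + 17.3)/6 = 79.6/6 = 199/15 ≈ 13.2667.
For a Normal prior and Normal likelihood with known variance, the posterior is Normal; its mode equals its mean, the precision-weighted average.
Prior precision 1/σ₀² = 1/25 = 0.04; data precision n/σ² = 6/16 = 0.375.
μ̂ = (0.04·12 + 0.375·(199/15)) / (0.04 + 0.375) = 5.455/0.415 = 1091/83 ≈ 13.145.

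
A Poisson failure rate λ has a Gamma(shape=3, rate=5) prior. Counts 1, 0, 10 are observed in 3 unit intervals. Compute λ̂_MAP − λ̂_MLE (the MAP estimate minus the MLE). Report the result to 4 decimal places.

Σxᵢ = 11. Posterior is Gamma(14, 8); MAP = (14−1)/8 = 13/8 ≈ 1.62500.
MLE = x̄ = 11/3 ≈ 3.66667.
Difference = 13/8 − 11/3 = -49/24 ≈ -2.0417.

MAP − MLE = -2.0417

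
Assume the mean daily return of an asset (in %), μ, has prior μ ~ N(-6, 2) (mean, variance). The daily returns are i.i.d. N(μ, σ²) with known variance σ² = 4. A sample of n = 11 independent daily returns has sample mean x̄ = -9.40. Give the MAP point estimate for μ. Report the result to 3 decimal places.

μ̂_MAP = -8.877

n = 11, x̄ = -9.40.
For a Normal prior and Normal likelihood with known variance, the posterior is Normal; its mode equals its mean, the precision-weighted average.
Prior precision 1/σ₀² = 1/2 = 0.5; data precision n/σ² = 11/4 = 2.75.
μ̂ = (0.5·(-6) + 2.75·(-9.4)) / (0.5 + 2.75) = (-28.85)/3.25 = -577/65 ≈ -8.877.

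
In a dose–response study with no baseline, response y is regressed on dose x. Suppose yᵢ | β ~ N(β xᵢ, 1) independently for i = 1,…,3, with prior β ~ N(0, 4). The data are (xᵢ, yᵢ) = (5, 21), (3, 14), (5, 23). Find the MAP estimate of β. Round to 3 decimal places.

β̂_MAP = 4.422

log p(β | y) = −Σ(yᵢ − βxᵢ)²/(2·1) − β²/(2·4) + const.
Setting the derivative to zero: Σxᵢ(yᵢ − βxᵢ)/1 − β/4 = 0, so β = Σxᵢyᵢ / (Σxᵢ² + σ²/τ²).
Σxᵢyᵢ = 5·21 + 3·14 + 5·23 = 262; Σxᵢ² = 59; σ²/τ² = 0.25.
β̂_MAP = 262 / (59 + 0.25) = 262/59.25 ≈ 4.422.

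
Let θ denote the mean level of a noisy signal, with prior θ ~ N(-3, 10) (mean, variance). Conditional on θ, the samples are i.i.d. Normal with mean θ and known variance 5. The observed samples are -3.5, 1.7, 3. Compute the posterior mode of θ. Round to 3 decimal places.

θ̂_MAP = -0.086

n = 3; x̄ = ((-3.5) + 1.7 + 3)/3 = 1.2/3 = 0.4.
For a Normal prior and Normal likelihood with known variance, the posterior is Normal; its mode equals its mean, the precision-weighted average.
Prior precision 1/σ₀² = 1/10 = 0.1; data precision n/σ² = 3/5 = 0.6.
θ̂ = (0.1·(-3) + 0.6·0.4) / (0.1 + 0.6) = (-0.06)/0.7 = -3/35 ≈ -0.086.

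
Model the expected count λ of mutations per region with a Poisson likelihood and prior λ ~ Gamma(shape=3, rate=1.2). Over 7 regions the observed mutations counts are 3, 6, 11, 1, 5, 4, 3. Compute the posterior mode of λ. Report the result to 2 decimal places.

Σxᵢ = 3+6+11+1+5+4+3 = 33, with n = 7.
Posterior ∝ λ^2e^(−1.2λ) · λ^33e^(−7λ) = λ^35e^(−8.2λ), i.e. Gamma(shape=36, rate=8.2).
The mode of a Gamma(a, b) with a ≥ 1 (shape–rate) is (a−1)/b = 35/8.2 ≈ 4.27.

λ̂_MAP = 4.27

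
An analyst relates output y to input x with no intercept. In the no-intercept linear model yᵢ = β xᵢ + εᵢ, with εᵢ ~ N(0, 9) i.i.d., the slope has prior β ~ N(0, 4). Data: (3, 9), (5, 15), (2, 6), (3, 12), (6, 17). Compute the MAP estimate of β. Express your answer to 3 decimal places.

log p(β | y) = −Σ(yᵢ − βxᵢ)²/(2·9) − β²/(2·4) + const.
Setting the derivative to zero: Σxᵢ(yᵢ − βxᵢ)/9 − β/4 = 0, so β = Σxᵢyᵢ / (Σxᵢ² + σ²/τ²).
Σxᵢyᵢ = 3·9 + 5·15 + 2·6 + 3·12 + 6·17 = 252; Σxᵢ² = 83; σ²/τ² = 2.25.
β̂_MAP = 252 / (83 + 2.25) = 252/85.25 ≈ 2.956.

β̂_MAP = 2.956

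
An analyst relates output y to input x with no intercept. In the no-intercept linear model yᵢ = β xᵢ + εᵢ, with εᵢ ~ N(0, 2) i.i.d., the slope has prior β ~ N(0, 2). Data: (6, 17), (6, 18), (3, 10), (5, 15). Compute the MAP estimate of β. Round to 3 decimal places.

β̂_MAP = 2.944

log p(β | y) = −Σ(yᵢ − βxᵢ)²/(2·2) − β²/(2·2) + const.
Setting the derivative to zero: Σxᵢ(yᵢ − βxᵢ)/2 − β/2 = 0, so β = Σxᵢyᵢ / (Σxᵢ² + σ²/τ²).
Σxᵢyᵢ = 6·17 + 6·18 + 3·10 + 5·15 = 315; Σxᵢ² = 106; σ²/τ² = 1.
β̂_MAP = 315 / (106 + 1) = 315/107 ≈ 2.944.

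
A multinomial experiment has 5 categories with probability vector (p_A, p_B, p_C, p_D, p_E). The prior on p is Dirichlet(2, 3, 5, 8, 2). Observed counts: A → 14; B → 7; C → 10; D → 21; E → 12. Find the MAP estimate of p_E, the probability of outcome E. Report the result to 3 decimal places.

The posterior is Dirichlet(αᵢ + nᵢ) = Dirichlet(16, 10, 15, 29, 14).
For a Dirichlet(a₁,…,a_K) with all aᵢ > 1, the mode has j-th component (aⱼ − 1)/(Σaᵢ − K).
Here Σaᵢ = 84 and K = 5, so p_E = (14 − 1)/(84 − 5) = 13/79 ≈ 0.165.

MAP estimate of p_E = 0.165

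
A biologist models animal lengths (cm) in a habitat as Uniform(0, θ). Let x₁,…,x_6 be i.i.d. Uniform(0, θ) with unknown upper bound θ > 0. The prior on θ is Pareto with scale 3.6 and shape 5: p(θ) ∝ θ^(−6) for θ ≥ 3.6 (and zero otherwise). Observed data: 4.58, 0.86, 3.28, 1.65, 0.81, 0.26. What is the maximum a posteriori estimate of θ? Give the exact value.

θ̂_MAP = 4.58

The Uniform(0, θ) likelihood is θ^(−n) for θ ≥ max(xᵢ), zero otherwise. Here max(xᵢ) = 4.58.
Posterior ∝ θ^(−6) · θ^(−6) = θ^(−12) on θ ≥ max(3.6, 4.58) = 4.58.
This density is strictly decreasing in θ, so the posterior mode lies at the lower boundary of the support.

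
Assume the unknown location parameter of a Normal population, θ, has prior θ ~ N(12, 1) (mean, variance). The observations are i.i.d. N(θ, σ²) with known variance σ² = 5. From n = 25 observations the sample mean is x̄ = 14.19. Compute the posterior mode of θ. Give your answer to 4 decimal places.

θ̂_MAP = 13.8250

n = 25, x̄ = 14.19.
For a Normal prior and Normal likelihood with known variance, the posterior is Normal; its mode equals its mean, the precision-weighted average.
Prior precision 1/σ₀² = 1/1 = 1; data precision n/σ² = 25/5 = 5.
θ̂ = (1·12 + 5·14.19) / (1 + 5) = 82.95/6 = 13.8250.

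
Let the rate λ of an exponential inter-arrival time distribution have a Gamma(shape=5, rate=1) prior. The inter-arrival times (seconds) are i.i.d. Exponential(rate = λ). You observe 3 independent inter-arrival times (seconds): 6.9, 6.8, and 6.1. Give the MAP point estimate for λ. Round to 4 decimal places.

The Exponential(rate=λ) likelihood is ∝ λ^n e^(−λΣtᵢ). Here n = 3 and Σtᵢ = 6.9 + 6.8 + 6.1 = 19.8.
Posterior ∝ λ^4e^(−1λ) · λ^3e^(−19.8λ) = λ^7e^(−20.8λ), i.e. Gamma(8, 20.8).
Mode = (a−1)/b = 7/20.8 ≈ 0.3365.

λ̂_MAP = 0.3365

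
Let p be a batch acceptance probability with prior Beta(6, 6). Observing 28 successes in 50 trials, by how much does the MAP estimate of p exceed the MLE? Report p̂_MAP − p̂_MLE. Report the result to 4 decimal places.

Posterior is Beta(34, 28); MAP = (34−1)/(62−2) = 33/60 ≈ 0.55000.
MLE ignores the prior: p̂_MLE = k/n = 28/50 ≈ 0.56000.
Difference = 33/60 − 28/50 = -1/100 ≈ -0.0100.

MAP − MLE = -0.0100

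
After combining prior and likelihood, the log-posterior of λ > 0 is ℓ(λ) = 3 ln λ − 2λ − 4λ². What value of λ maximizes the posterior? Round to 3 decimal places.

λ̂_MAP = 0.500

ℓ'(λ) = 3/λ − 2 − 8λ. Setting this to zero and multiplying by λ: 8λ² + 2λ − 3 = 0.
λ = (−2 + √(2² + 4·8·3)) / (2·8) = (−2 + √100) / 16 = (−2 + 10)/16 = 1/2.
ℓ''(λ) = −3/λ² − 8 < 0, confirming a maximum.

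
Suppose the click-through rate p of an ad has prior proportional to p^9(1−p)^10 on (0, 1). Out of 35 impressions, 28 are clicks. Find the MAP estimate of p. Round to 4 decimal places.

p̂_MAP = 0.6852

The prior density ∝ p^9(1−p)^10 is the kernel of Beta(10, 11).
Data: 28 successes in 35 trials. The binomial likelihood contributes p^28(1−p)^7, so the posterior is Beta(10+28, 11+7) = Beta(38, 18).
For Beta(a, b) with a, b > 1 the mode is (a−1)/(a+b−2) = 37/54 ≈ 0.6852.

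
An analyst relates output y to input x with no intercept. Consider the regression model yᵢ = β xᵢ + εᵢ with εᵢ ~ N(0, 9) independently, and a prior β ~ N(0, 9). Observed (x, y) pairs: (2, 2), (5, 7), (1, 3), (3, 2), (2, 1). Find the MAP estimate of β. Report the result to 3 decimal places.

β̂_MAP = 1.136

log p(β | y) = −Σ(yᵢ − βxᵢ)²/(2·9) − β²/(2·9) + const.
Setting the derivative to zero: Σxᵢ(yᵢ − βxᵢ)/9 − β/9 = 0, so β = Σxᵢyᵢ / (Σxᵢ² + σ²/τ²).
Σxᵢyᵢ = 2·2 + 5·7 + 1·3 + 3·2 + 2·1 = 50; Σxᵢ² = 43; σ²/τ² = 1.
β̂_MAP = 50 / (43 + 1) = 50/44 ≈ 1.136.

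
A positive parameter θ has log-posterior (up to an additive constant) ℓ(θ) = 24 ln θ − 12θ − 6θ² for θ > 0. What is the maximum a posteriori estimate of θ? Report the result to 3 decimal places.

θ̂_MAP = 1.000

ℓ'(θ) = 24/θ − 12 − 12θ. Setting this to zero and multiplying by θ: 12θ² + 12θ − 24 = 0.
θ = (−12 + √(12² + 4·12·24)) / (2·12) = (−12 + √1296) / 24 = (−12 + 36)/24 = 1.
ℓ''(θ) = −24/θ² − 12 < 0, confirming a maximum.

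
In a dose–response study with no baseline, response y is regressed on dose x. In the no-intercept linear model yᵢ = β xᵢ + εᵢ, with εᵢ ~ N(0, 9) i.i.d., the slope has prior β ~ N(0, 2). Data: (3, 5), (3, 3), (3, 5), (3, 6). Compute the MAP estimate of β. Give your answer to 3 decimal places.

β̂_MAP = 1.407

log p(β | y) = −Σ(yᵢ − βxᵢ)²/(2·9) − β²/(2·2) + const.
Setting the derivative to zero: Σxᵢ(yᵢ − βxᵢ)/9 − β/2 = 0, so β = Σxᵢyᵢ / (Σxᵢ² + σ²/τ²).
Σxᵢyᵢ = 3·5 + 3·3 + 3·5 + 3·6 = 57; Σxᵢ² = 36; σ²/τ² = 4.5.
β̂_MAP = 57 / (36 + 4.5) = 57/40.5 ≈ 1.407.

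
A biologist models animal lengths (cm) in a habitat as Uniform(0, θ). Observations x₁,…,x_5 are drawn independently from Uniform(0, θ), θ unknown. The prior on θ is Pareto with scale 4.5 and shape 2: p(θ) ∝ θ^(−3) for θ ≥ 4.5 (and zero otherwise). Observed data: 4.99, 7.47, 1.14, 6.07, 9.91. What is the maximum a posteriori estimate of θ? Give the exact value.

The Uniform(0, θ) likelihood is θ^(−n) for θ ≥ max(xᵢ), zero otherwise. Here max(xᵢ) = 9.91.
Posterior ∝ θ^(−3) · θ^(−5) = θ^(−8) on θ ≥ max(4.5, 9.91) = 9.91.
This density is strictly decreasing in θ, so the posterior mode lies at the lower boundary of the support.

θ̂_MAP = 9.91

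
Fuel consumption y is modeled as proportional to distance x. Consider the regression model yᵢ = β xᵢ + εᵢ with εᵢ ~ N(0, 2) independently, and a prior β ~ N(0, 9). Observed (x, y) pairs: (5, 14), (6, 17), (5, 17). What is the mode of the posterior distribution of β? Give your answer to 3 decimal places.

β̂_MAP = 2.981

log p(β | y) = −Σ(yᵢ − βxᵢ)²/(2·2) − β²/(2·9) + const.
Setting the derivative to zero: Σxᵢ(yᵢ − βxᵢ)/2 − β/9 = 0, so β = Σxᵢyᵢ / (Σxᵢ² + σ²/τ²).
Σxᵢyᵢ = 5·14 + 6·17 + 5·17 = 257; Σxᵢ² = 86; σ²/τ² = 2/9.
β̂_MAP = 257 / (86 + 2/9) = 257/(776/9) = 2313/776 ≈ 2.981.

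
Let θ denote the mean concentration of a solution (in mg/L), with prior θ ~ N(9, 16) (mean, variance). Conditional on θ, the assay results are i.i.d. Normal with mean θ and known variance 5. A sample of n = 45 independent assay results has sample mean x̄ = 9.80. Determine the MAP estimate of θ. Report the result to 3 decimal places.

θ̂_MAP = 9.794

n = 45, x̄ = 9.80.
For a Normal prior and Normal likelihood with known variance, the posterior is Normal; its mode equals its mean, the precision-weighted average.
Prior precision 1/σ₀² = 1/16 = 0.0625; data precision n/σ² = 45/5 = 9.
θ̂ = (0.0625·9 + 9·9.8) / (0.0625 + 9) = 88.7625/9.0625 = 7101/725 ≈ 9.794.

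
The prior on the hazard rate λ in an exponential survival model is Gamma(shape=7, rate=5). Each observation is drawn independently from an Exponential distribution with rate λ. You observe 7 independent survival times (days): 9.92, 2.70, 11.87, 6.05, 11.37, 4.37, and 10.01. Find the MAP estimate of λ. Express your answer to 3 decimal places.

λ̂_MAP = 0.212

The Exponential(rate=λ) likelihood is ∝ λ^n e^(−λΣtᵢ). Here n = 7 and Σtᵢ = 9.92 + 2.70 + 11.87 + 6.05 + 11.37 + 4.37 + 10.01 = 56.29.
Posterior ∝ λ^6e^(−5λ) · λ^7e^(−56.29λ) = λ^13e^(−61.29λ), i.e. Gamma(14, 61.29).
Mode = (a−1)/b = 13/61.29 ≈ 0.212.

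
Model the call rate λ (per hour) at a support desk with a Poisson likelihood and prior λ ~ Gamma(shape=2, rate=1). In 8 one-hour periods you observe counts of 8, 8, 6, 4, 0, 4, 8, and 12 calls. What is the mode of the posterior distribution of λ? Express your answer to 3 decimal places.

Σxᵢ = 8+8+6+4+0+4+8+12 = 50, with n = 8.
Posterior ∝ λe^(−1λ) · λ^50e^(−8λ) = λ^51e^(−9λ), i.e. Gamma(shape=52, rate=9).
The mode of a Gamma(a, b) with a ≥ 1 (shape–rate) is (a−1)/b = 51/9 ≈ 5.667.

λ̂_MAP = 5.667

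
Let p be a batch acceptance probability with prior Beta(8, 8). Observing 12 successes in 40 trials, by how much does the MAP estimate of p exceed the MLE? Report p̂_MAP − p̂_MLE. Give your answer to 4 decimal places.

Posterior is Beta(20, 36); MAP = (20−1)/(56−2) = 19/54 ≈ 0.35185.
MLE ignores the prior: p̂_MLE = k/n = 12/40 ≈ 0.30000.
Difference = 19/54 − 12/40 = 7/135 ≈ 0.0519.

MAP − MLE = 0.0519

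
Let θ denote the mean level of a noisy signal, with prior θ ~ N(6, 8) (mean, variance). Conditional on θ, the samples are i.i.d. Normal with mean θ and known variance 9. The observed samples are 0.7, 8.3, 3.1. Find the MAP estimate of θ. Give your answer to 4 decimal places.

θ̂_MAP = 4.5697

n = 3; x̄ = (0.7 + 8.3 + 3.1)/3 = 12.1/3 = 121/30 ≈ 4.0333.
For a Normal prior and Normal likelihood with known variance, the posterior is Normal; its mode equals its mean, the precision-weighted average.
Prior precision 1/σ₀² = 1/8 = 0.125; data precision n/σ² = 3/9 = 1/3.
θ̂ = (0.125·6 + (1/3)·(121/30)) / (0.125 + 1/3) = (377/180)/(11/24) = 754/165 ≈ 4.5697.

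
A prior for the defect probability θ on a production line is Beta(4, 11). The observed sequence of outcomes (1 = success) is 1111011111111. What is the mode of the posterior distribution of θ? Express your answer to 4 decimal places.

θ̂_MAP = 0.5769

Prior: Beta(4, 11).
Data: 12 successes in 13 trials (from the sequence). The binomial likelihood contributes θ^12(1−θ)^1, so the posterior is Beta(4+12, 11+1) = Beta(16, 12).
For Beta(a, b) with a, b > 1 the mode is (a−1)/(a+b−2) = 15/26 ≈ 0.5769.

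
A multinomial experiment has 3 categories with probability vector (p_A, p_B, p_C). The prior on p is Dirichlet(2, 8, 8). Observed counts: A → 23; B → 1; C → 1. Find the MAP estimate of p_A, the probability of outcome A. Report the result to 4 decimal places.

MAP estimate of p_A = 0.6000

The posterior is Dirichlet(αᵢ + nᵢ) = Dirichlet(25, 9, 9).
For a Dirichlet(a₁,…,a_K) with all aᵢ > 1, the mode has j-th component (aⱼ − 1)/(Σaᵢ − K).
Here Σaᵢ = 43 and K = 3, so p_A = (25 − 1)/(43 − 3) = 24/40 ≈ 0.6000.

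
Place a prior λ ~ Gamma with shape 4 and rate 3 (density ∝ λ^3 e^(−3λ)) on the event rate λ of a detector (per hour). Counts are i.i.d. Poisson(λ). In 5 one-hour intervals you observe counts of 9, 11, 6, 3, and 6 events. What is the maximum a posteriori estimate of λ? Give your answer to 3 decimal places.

Σxᵢ = 9+11+6+3+6 = 35, with n = 5.
Posterior ∝ λ^3e^(−3λ) · λ^35e^(−5λ) = λ^38e^(−8λ), i.e. Gamma(shape=39, rate=8).
The mode of a Gamma(a, b) with a ≥ 1 (shape–rate) is (a−1)/b = 38/8 ≈ 4.750.

λ̂_MAP = 4.750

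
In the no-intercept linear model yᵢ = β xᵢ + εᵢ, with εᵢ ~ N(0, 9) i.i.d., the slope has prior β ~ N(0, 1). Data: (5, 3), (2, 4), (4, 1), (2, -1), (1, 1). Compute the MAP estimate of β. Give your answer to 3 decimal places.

log p(β | y) = −Σ(yᵢ − βxᵢ)²/(2·9) − β²/(2·1) + const.
Setting the derivative to zero: Σxᵢ(yᵢ − βxᵢ)/9 − β/1 = 0, so β = Σxᵢyᵢ / (Σxᵢ² + σ²/τ²).
Σxᵢyᵢ = 5·3 + 2·4 + 4·1 + 2·(-1) + 1·1 = 26; Σxᵢ² = 50; σ²/τ² = 9.
β̂_MAP = 26 / (50 + 9) = 26/59 ≈ 0.441.

β̂_MAP = 0.441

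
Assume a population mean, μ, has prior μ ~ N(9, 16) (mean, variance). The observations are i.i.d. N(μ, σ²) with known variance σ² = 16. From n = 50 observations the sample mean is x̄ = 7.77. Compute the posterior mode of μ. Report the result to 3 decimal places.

n = 50, x̄ = 7.77.
For a Normal prior and Normal likelihood with known variance, the posterior is Normal; its mode equals its mean, the precision-weighted average.
Prior precision 1/σ₀² = 1/16 = 0.0625; data precision n/σ² = 50/16 = 3.125.
μ̂ = (0.0625·9 + 3.125·7.77) / (0.0625 + 3.125) = 24.84375/3.1875 = 265/34 ≈ 7.794.

μ̂_MAP = 7.794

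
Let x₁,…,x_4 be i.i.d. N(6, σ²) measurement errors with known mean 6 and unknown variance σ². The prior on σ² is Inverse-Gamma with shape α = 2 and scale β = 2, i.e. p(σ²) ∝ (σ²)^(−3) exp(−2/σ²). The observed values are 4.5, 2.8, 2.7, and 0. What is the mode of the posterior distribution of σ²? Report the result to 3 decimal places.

σ̂²_MAP = 6.338

Sum of squared deviations about the known mean: SS = (4.5−6)² + (2.8−6)² + (2.7−6)² + (0−6)² = 59.38.
The Normal likelihood contributes (σ²)^(−n/2) exp(−SS/(2σ²)), so the posterior is Inverse-Gamma(α + n/2, β + SS/2) = Inverse-Gamma(4, 31.69).
The mode of Inverse-Gamma(a, b) is b/(a+1) = 31.69/5 ≈ 6.338.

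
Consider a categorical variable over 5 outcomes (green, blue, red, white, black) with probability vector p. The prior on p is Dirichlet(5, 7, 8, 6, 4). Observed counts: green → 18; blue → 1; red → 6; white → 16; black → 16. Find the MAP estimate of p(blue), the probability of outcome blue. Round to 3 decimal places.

MAP estimate of p(blue) = 0.085

The posterior is Dirichlet(αᵢ + nᵢ) = Dirichlet(23, 8, 14, 22, 20).
For a Dirichlet(a₁,…,a_K) with all aᵢ > 1, the mode has j-th component (aⱼ − 1)/(Σaᵢ − K).
Here Σaᵢ = 87 and K = 5, so p(blue) = (8 − 1)/(87 − 5) = 7/82 ≈ 0.085.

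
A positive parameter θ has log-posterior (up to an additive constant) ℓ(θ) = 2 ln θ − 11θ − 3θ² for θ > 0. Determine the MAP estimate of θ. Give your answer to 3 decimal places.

ℓ'(θ) = 2/θ − 11 − 6θ. Setting this to zero and multiplying by θ: 6θ² + 11θ − 2 = 0.
θ = (−11 + √(11² + 4·6·2)) / (2·6) = (−11 + √169) / 12 = (−11 + 13)/12 = 1/6.
ℓ''(θ) = −2/θ² − 6 < 0, confirming a maximum.

θ̂_MAP = 0.167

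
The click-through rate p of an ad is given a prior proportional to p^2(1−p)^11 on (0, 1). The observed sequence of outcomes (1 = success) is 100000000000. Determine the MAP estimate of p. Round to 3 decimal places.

The prior density ∝ p^2(1−p)^11 is the kernel of Beta(3, 12).
Data: 1 success in 12 trials (from the sequence). The binomial likelihood contributes p(1−p)^11, so the posterior is Beta(3+1, 12+11) = Beta(4, 23).
For Beta(a, b) with a, b > 1 the mode is (a−1)/(a+b−2) = 3/25 ≈ 0.120.

p̂_MAP = 0.120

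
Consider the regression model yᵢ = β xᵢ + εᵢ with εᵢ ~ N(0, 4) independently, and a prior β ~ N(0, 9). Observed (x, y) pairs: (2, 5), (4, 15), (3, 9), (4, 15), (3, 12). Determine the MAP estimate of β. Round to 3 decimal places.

log p(β | y) = −Σ(yᵢ − βxᵢ)²/(2·4) − β²/(2·9) + const.
Setting the derivative to zero: Σxᵢ(yᵢ − βxᵢ)/4 − β/9 = 0, so β = Σxᵢyᵢ / (Σxᵢ² + σ²/τ²).
Σxᵢyᵢ = 2·5 + 4·15 + 3·9 + 4·15 + 3·12 = 193; Σxᵢ² = 54; σ²/τ² = 4/9.
β̂_MAP = 193 / (54 + 4/9) = 193/(490/9) = 1737/490 ≈ 3.545.

β̂_MAP = 3.545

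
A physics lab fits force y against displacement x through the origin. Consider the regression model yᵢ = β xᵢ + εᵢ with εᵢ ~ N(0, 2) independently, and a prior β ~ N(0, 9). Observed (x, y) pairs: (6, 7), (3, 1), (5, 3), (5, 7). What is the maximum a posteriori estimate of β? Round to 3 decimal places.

β̂_MAP = 0.998

log p(β | y) = −Σ(yᵢ − βxᵢ)²/(2·2) − β²/(2·9) + const.
Setting the derivative to zero: Σxᵢ(yᵢ − βxᵢ)/2 − β/9 = 0, so β = Σxᵢyᵢ / (Σxᵢ² + σ²/τ²).
Σxᵢyᵢ = 6·7 + 3·1 + 5·3 + 5·7 = 95; Σxᵢ² = 95; σ²/τ² = 2/9.
β̂_MAP = 95 / (95 + 2/9) = 95/(857/9) = 855/857 ≈ 0.998.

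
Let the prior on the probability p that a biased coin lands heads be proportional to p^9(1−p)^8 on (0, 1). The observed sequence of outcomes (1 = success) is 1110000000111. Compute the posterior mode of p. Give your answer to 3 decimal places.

The prior density ∝ p^9(1−p)^8 is the kernel of Beta(10, 9).
Data: 6 successes in 13 trials (from the sequence). The binomial likelihood contributes p^6(1−p)^7, so the posterior is Beta(10+6, 9+7) = Beta(16, 16).
For Beta(a, b) with a, b > 1 the mode is (a−1)/(a+b−2) = 15/30 ≈ 0.500.

p̂_MAP = 0.500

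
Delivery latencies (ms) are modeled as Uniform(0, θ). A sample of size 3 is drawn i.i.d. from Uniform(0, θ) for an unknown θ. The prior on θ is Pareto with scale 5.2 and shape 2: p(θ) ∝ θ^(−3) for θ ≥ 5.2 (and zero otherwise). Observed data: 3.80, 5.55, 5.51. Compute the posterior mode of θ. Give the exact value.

The Uniform(0, θ) likelihood is θ^(−n) for θ ≥ max(xᵢ), zero otherwise. Here max(xᵢ) = 5.55.
Posterior ∝ θ^(−3) · θ^(−3) = θ^(−6) on θ ≥ max(5.2, 5.55) = 5.55.
This density is strictly decreasing in θ, so the posterior mode lies at the lower boundary of the support.

θ̂_MAP = 5.55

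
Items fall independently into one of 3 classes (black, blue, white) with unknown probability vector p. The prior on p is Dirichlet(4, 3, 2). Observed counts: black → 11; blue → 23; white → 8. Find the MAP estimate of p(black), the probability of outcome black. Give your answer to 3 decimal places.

The posterior is Dirichlet(αᵢ + nᵢ) = Dirichlet(15, 26, 10).
For a Dirichlet(a₁,…,a_K) with all aᵢ > 1, the mode has j-th component (aⱼ − 1)/(Σaᵢ − K).
Here Σaᵢ = 51 and K = 3, so p(black) = (15 − 1)/(51 − 3) = 14/48 ≈ 0.292.

MAP estimate of p(black) = 0.292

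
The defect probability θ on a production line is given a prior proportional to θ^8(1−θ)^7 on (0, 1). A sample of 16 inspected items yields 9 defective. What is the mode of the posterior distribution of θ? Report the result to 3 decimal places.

The prior density ∝ θ^8(1−θ)^7 is the kernel of Beta(9, 8).
Data: 9 successes in 16 trials. The binomial likelihood contributes θ^9(1−θ)^7, so the posterior is Beta(9+9, 8+7) = Beta(18, 15).
For Beta(a, b) with a, b > 1 the mode is (a−1)/(a+b−2) = 17/31 ≈ 0.548.

θ̂_MAP = 0.548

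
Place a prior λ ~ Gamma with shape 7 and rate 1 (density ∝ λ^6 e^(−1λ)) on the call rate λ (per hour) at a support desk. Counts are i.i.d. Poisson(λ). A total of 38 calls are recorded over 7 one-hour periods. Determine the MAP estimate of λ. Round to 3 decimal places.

Σxᵢ = 38, n = 7.
Posterior ∝ λ^6e^(−1λ) · λ^38e^(−7λ) = λ^44e^(−8λ), i.e. Gamma(shape=45, rate=8).
The mode of a Gamma(a, b) with a ≥ 1 (shape–rate) is (a−1)/b = 44/8 ≈ 5.500.

λ̂_MAP = 5.500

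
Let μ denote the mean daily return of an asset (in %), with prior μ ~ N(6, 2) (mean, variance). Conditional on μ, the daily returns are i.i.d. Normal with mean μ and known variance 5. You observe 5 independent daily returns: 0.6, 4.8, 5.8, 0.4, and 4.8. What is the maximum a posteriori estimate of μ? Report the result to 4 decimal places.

μ̂_MAP = 4.1867

n = 5; x̄ = (0.6 + 4.8 + 5.8 + 0.4 + 4.8)/5 = 16.4/5 = 3.28.
For a Normal prior and Normal likelihood with known variance, the posterior is Normal; its mode equals its mean, the precision-weighted average.
Prior precision 1/σ₀² = 1/2 = 0.5; data precision n/σ² = 5/5 = 1.
μ̂ = (0.5·6 + 1·3.28) / (0.5 + 1) = 6.28/1.5 = 314/75 ≈ 4.1867.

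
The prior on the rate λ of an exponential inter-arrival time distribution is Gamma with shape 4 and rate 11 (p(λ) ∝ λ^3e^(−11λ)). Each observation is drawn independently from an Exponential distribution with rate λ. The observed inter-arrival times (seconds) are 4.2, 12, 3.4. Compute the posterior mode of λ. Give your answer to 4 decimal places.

The Exponential(rate=λ) likelihood is ∝ λ^n e^(−λΣtᵢ). Here n = 3 and Σtᵢ = 4.2 + 12 + 3.4 = 19.6.
Posterior ∝ λ^3e^(−11λ) · λ^3e^(−19.6λ) = λ^6e^(−30.6λ), i.e. Gamma(7, 30.6).
Mode = (a−1)/b = 6/30.6 ≈ 0.1961.

λ̂_MAP = 0.1961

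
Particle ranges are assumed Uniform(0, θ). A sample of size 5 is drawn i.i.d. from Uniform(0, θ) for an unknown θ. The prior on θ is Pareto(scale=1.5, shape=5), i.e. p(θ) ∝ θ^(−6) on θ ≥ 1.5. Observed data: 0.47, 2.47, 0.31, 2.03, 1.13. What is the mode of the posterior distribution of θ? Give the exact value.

The Uniform(0, θ) likelihood is θ^(−n) for θ ≥ max(xᵢ), zero otherwise. Here max(xᵢ) = 2.47.
Posterior ∝ θ^(−6) · θ^(−5) = θ^(−11) on θ ≥ max(1.5, 2.47) = 2.47.
This density is strictly decreasing in θ, so the posterior mode lies at the lower boundary of the support.

θ̂_MAP = 2.47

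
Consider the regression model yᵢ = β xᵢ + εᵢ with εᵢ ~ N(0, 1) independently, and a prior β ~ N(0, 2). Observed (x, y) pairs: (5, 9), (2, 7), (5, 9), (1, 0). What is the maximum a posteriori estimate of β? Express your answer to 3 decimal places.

β̂_MAP = 1.874

log p(β | y) = −Σ(yᵢ − βxᵢ)²/(2·1) − β²/(2·2) + const.
Setting the derivative to zero: Σxᵢ(yᵢ − βxᵢ)/1 − β/2 = 0, so β = Σxᵢyᵢ / (Σxᵢ² + σ²/τ²).
Σxᵢyᵢ = 5·9 + 2·7 + 5·9 + 1·0 = 104; Σxᵢ² = 55; σ²/τ² = 0.5.
β̂_MAP = 104 / (55 + 0.5) = 104/55.5 ≈ 1.874.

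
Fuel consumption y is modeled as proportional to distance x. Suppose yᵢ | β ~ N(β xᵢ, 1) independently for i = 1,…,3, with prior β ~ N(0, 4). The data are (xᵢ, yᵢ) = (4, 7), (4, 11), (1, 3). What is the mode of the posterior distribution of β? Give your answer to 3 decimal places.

β̂_MAP = 2.256

log p(β | y) = −Σ(yᵢ − βxᵢ)²/(2·1) − β²/(2·4) + const.
Setting the derivative to zero: Σxᵢ(yᵢ − βxᵢ)/1 − β/4 = 0, so β = Σxᵢyᵢ / (Σxᵢ² + σ²/τ²).
Σxᵢyᵢ = 4·7 + 4·11 + 1·3 = 75; Σxᵢ² = 33; σ²/τ² = 0.25.
β̂_MAP = 75 / (33 + 0.25) = 75/33.25 ≈ 2.256.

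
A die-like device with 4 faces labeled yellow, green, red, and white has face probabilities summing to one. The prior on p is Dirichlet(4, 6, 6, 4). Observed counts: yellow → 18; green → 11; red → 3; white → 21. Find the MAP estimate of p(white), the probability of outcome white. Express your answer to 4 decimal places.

MAP estimate of p(white) = 0.3478

The posterior is Dirichlet(αᵢ + nᵢ) = Dirichlet(22, 17, 9, 25).
For a Dirichlet(a₁,…,a_K) with all aᵢ > 1, the mode has j-th component (aⱼ − 1)/(Σaᵢ − K).
Here Σaᵢ = 73 and K = 4, so p(white) = (25 − 1)/(73 − 4) = 24/69 ≈ 0.3478.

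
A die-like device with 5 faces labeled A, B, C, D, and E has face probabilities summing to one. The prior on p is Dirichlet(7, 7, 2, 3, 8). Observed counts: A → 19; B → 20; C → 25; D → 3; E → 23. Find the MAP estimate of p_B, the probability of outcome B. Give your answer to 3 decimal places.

MAP estimate of p_B = 0.232

The posterior is Dirichlet(αᵢ + nᵢ) = Dirichlet(26, 27, 27, 6, 31).
For a Dirichlet(a₁,…,a_K) with all aᵢ > 1, the mode has j-th component (aⱼ − 1)/(Σaᵢ − K).
Here Σaᵢ = 117 and K = 5, so p_B = (27 − 1)/(117 − 5) = 26/112 ≈ 0.232.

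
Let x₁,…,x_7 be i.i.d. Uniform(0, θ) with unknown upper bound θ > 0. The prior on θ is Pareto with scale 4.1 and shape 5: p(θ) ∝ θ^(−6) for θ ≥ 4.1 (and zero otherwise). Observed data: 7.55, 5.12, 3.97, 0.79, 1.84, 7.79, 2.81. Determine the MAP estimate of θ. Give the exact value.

θ̂_MAP = 7.79

The Uniform(0, θ) likelihood is θ^(−n) for θ ≥ max(xᵢ), zero otherwise. Here max(xᵢ) = 7.79.
Posterior ∝ θ^(−6) · θ^(−7) = θ^(−13) on θ ≥ max(4.1, 7.79) = 7.79.
This density is strictly decreasing in θ, so the posterior mode lies at the lower boundary of the support.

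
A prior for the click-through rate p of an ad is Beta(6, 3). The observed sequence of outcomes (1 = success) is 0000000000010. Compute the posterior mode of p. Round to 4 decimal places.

p̂_MAP = 0.3000

Prior: Beta(6, 3).
Data: 1 success in 13 trials (from the sequence). The binomial likelihood contributes p(1−p)^12, so the posterior is Beta(6+1, 3+12) = Beta(7, 15).
For Beta(a, b) with a, b > 1 the mode is (a−1)/(a+b−2) = 6/20 ≈ 0.3000.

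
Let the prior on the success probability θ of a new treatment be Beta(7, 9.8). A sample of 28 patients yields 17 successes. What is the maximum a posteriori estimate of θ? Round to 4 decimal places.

θ̂_MAP = 0.5374

Prior: Beta(7, 9.8).
Data: 17 successes in 28 trials. The binomial likelihood contributes θ^17(1−θ)^11, so the posterior is Beta(7+17, 9.8+11) = Beta(24, 20.8).
For Beta(a, b) with a, b > 1 the mode is (a−1)/(a+b−2) = 23/42.8 ≈ 0.5374.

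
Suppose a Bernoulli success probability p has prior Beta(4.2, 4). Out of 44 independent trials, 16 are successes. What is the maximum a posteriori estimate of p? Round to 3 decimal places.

p̂_MAP = 0.382

Prior: Beta(4.2, 4).
Data: 16 successes in 44 trials. The binomial likelihood contributes p^16(1−p)^28, so the posterior is Beta(4.2+16, 4+28) = Beta(20.2, 32).
For Beta(a, b) with a, b > 1 the mode is (a−1)/(a+b−2) = 19.2/50.2 ≈ 0.382.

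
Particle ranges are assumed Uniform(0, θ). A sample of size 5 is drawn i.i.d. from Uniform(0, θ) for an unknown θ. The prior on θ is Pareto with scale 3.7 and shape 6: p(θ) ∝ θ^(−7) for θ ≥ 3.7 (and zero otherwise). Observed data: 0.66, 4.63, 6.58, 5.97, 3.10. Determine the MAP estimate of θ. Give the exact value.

The Uniform(0, θ) likelihood is θ^(−n) for θ ≥ max(xᵢ), zero otherwise. Here max(xᵢ) = 6.58.
Posterior ∝ θ^(−7) · θ^(−5) = θ^(−12) on θ ≥ max(3.7, 6.58) = 6.58.
This density is strictly decreasing in θ, so the posterior mode lies at the lower boundary of the support.

θ̂_MAP = 6.58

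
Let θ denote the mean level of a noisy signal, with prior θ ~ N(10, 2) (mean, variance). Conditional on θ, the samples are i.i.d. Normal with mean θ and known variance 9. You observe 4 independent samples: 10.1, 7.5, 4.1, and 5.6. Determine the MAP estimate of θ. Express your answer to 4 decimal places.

θ̂_MAP = 8.5059

n = 4; x̄ = (10.1 + 7.5 + 4.1 + 5.6)/4 = 27.3/4 = 6.825.
For a Normal prior and Normal likelihood with known variance, the posterior is Normal; its mode equals its mean, the precision-weighted average.
Prior precision 1/σ₀² = 1/2 = 0.5; data precision n/σ² = 4/9.
θ̂ = (0.5·10 + (4/9)·6.825) / (0.5 + 4/9) = (241/30)/(17/18) = 723/85 ≈ 8.5059.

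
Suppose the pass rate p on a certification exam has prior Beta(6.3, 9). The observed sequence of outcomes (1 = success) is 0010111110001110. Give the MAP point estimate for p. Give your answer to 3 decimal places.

p̂_MAP = 0.488

Prior: Beta(6.3, 9).
Data: 9 successes in 16 trials (from the sequence). The binomial likelihood contributes p^9(1−p)^7, so the posterior is Beta(6.3+9, 9+7) = Beta(15.3, 16).
For Beta(a, b) with a, b > 1 the mode is (a−1)/(a+b−2) = 14.3/29.3 ≈ 0.488.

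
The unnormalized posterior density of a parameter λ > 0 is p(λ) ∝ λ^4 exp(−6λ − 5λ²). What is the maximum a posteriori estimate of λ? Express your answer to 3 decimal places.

λ̂_MAP = 0.400

ℓ'(λ) = 4/λ − 6 − 10λ. Setting this to zero and multiplying by λ: 10λ² + 6λ − 4 = 0.
λ = (−6 + √(6² + 4·10·4)) / (2·10) = (−6 + √196) / 20 = (−6 + 14)/20 = 2/5.
ℓ''(λ) = −4/λ² − 10 < 0, confirming a maximum.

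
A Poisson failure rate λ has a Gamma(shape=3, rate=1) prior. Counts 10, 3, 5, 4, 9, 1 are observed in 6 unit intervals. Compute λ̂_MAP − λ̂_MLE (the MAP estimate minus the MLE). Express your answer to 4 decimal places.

MAP − MLE = -0.4762

Σxᵢ = 32. Posterior is Gamma(35, 7); MAP = (35−1)/7 = 34/7 ≈ 4.85714.
MLE = x̄ = 32/6 ≈ 5.33333.
Difference = 34/7 − 32/6 = -10/21 ≈ -0.4762.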